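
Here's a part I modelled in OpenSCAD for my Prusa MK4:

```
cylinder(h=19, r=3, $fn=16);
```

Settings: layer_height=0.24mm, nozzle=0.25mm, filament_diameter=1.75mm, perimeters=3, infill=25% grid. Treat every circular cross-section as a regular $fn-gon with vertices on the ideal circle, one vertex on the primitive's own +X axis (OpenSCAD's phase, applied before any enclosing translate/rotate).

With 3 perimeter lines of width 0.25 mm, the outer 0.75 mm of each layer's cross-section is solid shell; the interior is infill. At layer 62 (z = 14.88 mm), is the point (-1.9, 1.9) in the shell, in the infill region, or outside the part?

shell

At z = 14.88 mm: the r=3 cylinder contributes a regular 16-gon of circumradius 3. Overall, the cross-section is a single solid region. The nearest boundary edge runs (-1.15, 2.77)→(-2.12, 2.12); distance from the point to it = 0.31 mm. The point is inside the cross-section, 0.31 mm from the nearest boundary — within the 0.75 mm shell band (3 × 0.25).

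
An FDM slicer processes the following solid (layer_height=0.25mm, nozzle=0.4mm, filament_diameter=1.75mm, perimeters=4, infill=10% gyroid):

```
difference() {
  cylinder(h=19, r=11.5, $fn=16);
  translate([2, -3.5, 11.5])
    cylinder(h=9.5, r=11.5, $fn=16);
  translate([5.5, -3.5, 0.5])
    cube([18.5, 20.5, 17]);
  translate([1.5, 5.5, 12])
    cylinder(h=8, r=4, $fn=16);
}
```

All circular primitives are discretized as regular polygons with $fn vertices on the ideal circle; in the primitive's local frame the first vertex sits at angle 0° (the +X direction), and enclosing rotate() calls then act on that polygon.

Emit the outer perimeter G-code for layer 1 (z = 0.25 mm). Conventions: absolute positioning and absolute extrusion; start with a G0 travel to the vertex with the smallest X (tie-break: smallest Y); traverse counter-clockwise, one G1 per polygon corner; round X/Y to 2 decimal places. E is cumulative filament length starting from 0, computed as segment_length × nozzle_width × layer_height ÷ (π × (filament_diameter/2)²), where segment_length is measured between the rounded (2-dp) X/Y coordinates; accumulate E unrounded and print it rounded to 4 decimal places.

G0 X-11.50 Y0.00 Z0.25
G1 X-10.62 Y-4.40 E0.1866
G1 X-8.13 Y-8.13 E0.3730
G1 X-4.40 Y-10.62 E0.5595
G1 X0.00 Y-11.50 E0.7460
G1 X4.40 Y-10.62 E0.9326
G1 X8.13 Y-8.13 E1.1190
G1 X10.62 Y-4.40 E1.3055
G1 X11.50 Y0.00 E1.4920
G1 X10.62 Y4.40 E1.6786
G1 X8.13 Y8.13 E1.8650
G1 X4.40 Y10.62 E2.0515
G1 X0.00 Y11.50 E2.2380
G1 X-4.40 Y10.62 E2.4246
G1 X-8.13 Y8.13 E2.6111
G1 X-10.62 Y4.40 E2.7975
G1 X-11.50 Y0.00 E2.9841

At z = 0.25 mm: the r=11.5 cylinder contributes a regular 16-gon of circumradius 11.5; the cylinder at (2, -3.5) is not intersected at this z (z outside [11.5, 21]); the cube at (5.5, -3.5) does not reach this height (z outside [0.5, 17.5]); the cylinder at (1.5, 5.5) is not intersected at this z (z outside [12, 20]); After the difference (first − rest): none of the subtracted shapes is present at this height, so the r=11.5 cylinder is unchanged — 1 connected region. The outline is a single polygon with 16 vertices. Extrusion per mm of travel: 0.4 × 0.25 / (π × 0.875²) = 0.041575. Accumulating E over each segment gives final E = 2.9841.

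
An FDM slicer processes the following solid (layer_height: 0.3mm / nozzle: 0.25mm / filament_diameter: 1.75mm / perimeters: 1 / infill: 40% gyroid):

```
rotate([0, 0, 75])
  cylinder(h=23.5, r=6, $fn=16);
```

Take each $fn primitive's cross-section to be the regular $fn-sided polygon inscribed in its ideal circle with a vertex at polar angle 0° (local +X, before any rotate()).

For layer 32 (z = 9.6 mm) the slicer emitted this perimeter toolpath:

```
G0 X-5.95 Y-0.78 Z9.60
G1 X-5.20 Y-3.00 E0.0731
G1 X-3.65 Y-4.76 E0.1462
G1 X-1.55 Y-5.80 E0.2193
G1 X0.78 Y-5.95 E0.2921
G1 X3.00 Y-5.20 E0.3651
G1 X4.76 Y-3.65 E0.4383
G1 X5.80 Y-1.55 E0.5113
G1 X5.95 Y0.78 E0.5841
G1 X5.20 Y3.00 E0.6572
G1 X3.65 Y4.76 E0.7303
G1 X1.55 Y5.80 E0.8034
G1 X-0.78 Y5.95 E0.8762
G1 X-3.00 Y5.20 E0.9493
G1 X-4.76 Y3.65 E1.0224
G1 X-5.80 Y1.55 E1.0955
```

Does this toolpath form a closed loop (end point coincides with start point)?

no

Start point (G0): (-5.95, -0.78). End point (last G1): the path does not return to the start — open.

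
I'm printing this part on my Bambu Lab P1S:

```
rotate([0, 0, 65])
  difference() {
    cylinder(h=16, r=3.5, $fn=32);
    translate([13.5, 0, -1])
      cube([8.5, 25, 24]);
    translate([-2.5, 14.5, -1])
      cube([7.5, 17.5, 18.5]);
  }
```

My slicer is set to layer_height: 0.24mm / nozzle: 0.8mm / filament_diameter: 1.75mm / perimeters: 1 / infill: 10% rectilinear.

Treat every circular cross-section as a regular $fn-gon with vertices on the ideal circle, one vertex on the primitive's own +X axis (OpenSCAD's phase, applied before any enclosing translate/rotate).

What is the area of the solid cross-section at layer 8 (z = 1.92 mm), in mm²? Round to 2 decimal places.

38.24 mm²

At z = 1.92 mm: the r=3.5 cylinder gives a regular 32-gon of circumradius 3.5 (constant along its height) (area = (32/2)·3.500²·sin(360°/32) = 38.24 mm²); the 8.5×25 cube at (13.5, 0) contributes its full rectangle (area 212.50 mm²); the 7.5×17.5 cube at (-2.5, 14.5) contributes its full rectangle (area 131.25 mm²); Subtracting the remaining from the first: starting from the r=3.5 cylinder (38.24 mm²), the 8.5×25 cube at (13.5, 0) misses the remaining region (no effect); the 7.5×17.5 cube at (-2.5, 14.5) misses the remaining region (no effect) — area = 38.24 mm²; (rotated 65° about Z; rotation is an isometry so areas/perimeters/island counts are preserved). Overall, the cross-section is a single solid region. Net area = 38.24 mm².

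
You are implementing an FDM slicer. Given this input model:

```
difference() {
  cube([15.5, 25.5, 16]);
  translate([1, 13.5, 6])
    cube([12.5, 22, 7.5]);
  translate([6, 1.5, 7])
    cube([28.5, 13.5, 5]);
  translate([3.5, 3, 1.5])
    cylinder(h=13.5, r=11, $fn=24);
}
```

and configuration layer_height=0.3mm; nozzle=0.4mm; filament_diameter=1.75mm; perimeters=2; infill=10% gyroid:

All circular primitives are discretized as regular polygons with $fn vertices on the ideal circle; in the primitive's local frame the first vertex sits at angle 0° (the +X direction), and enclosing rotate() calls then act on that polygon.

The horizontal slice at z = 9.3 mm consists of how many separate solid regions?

At z = 9.3 mm: the 15.5×25.5 cube contributes its full rectangle; the 12.5×22 cube at (1, 13.5) contributes its full rectangle; the 28.5×13.5 cube at (6, 1.5) contributes its full rectangle; the r=11 cylinder at (3.5, 3) gives a regular 24-gon of circumradius 11 (constant along its height); After the difference (first − rest): starting from the 15.5×25.5 cube, the 12.5×22 cube at (1, 13.5) partially overlaps it — only the 150.00 mm² overlap (of its 275.00 mm²) is removed, clipping the outline; the 28.5×13.5 cube at (6, 1.5) partially overlaps it — only the 117.00 mm² overlap (of its 384.75 mm²) is removed, clipping the outline; the r=11 cylinder at (3.5, 3) partially overlaps it — only the 93.35 mm² overlap (of its 375.81 mm²) is removed, clipping the outline — 3 connected regions. The result has 3 disconnected regions.

3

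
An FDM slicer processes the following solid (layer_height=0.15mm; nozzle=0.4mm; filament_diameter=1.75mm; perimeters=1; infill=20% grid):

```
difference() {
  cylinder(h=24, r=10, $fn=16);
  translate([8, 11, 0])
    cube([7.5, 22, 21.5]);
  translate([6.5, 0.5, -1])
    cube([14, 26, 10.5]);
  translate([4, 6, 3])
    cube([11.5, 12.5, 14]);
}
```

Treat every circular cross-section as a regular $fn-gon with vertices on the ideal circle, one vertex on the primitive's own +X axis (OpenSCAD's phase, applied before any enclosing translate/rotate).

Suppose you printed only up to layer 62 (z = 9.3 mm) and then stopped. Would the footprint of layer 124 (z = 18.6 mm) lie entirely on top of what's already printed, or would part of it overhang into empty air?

part overhangs

Compare the two slices. At z = 9.3: the r=10 cylinder contributes a regular 16-gon of circumradius 10 (area = (16/2)·10.000²·sin(360°/16) = 306.15 mm²); the cube at (8, 11) (footprint 7.5×22) is included at this height (area 165.00 mm²); the cube at (6.5, 0.5) (footprint 14×26) is included at this height (area 364.00 mm²); the cube at (4, 6) is present — its section is the full 11.5×12.5 rectangle (area 143.75 mm²); After the difference (first − rest): starting from the r=10 cylinder (306.15 mm²), the 7.5×22 cube at (8, 11) misses the remaining region (no effect); the 14×26 cube at (6.5, 0.5) partially overlaps it — only the 15.69 mm² overlap (of its 364.00 mm²) is removed, clipping the outline; the 11.5×12.5 cube at (4, 6) partially overlaps it — only the 5.72 mm² overlap (of its 143.75 mm²) is removed, clipping the outline — area = 284.74 mm². At z = 18.6: the r=10 cylinder contributes a regular 16-gon of circumradius 10 (area = (16/2)·10.000²·sin(360°/16) = 306.15 mm²); the cube at (8, 11) is present — its section is the full 7.5×22 rectangle (area 165.00 mm²); the cube at (6.5, 0.5) does not reach this height (z outside [-1, 9.5]); the cube at (4, 6) does not reach this height (z outside [3, 17]); Subtracting the remaining from the first: starting from the r=10 cylinder (306.15 mm²), the 7.5×22 cube at (8, 11) misses the remaining region (no effect) — area = 306.15 mm². Checking containment: at z = 18.6 the cross-section extends beyond the z = 9.3 cross-section by about 21.41 mm².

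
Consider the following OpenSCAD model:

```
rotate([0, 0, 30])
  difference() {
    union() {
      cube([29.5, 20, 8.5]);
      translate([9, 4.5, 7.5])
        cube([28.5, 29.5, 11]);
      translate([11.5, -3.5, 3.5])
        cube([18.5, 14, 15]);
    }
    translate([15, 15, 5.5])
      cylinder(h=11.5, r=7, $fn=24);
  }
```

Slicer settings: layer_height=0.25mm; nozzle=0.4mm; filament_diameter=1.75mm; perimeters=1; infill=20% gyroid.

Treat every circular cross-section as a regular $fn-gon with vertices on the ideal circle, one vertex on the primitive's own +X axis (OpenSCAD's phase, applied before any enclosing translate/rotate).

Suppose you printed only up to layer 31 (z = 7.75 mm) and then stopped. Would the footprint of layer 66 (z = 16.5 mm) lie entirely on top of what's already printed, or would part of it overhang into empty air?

entirely on top

Compare the two slices. At z = 7.75: the cube (footprint 29.5×20) is included at this height (area 590.00 mm²); the cube at (9, 4.5) (footprint 28.5×29.5) is included at this height (area 840.75 mm²); the cube at (11.5, -3.5) (footprint 18.5×14) is included at this height (area 259.00 mm²); Merging all regions: the regions partially overlap — summed areas 1689.75 mm² minus the doubly-counted overlap 509.75 mm² gives 1180.00 mm² — area = 1180.00 mm²; the r=7 cylinder at (15, 15) gives a regular 24-gon of circumradius 7 (constant along its height) (area = (24/2)·7.000²·sin(360°/24) = 152.19 mm²); After the difference (first − rest): starting from the result so far (1180.00 mm²), the r=7 cylinder at (15, 15) lies wholly inside it (removes its full 152.19 mm² and its 43.86 mm outline becomes a hole wall) — area = 1027.81 mm²; (whole slice rotated 30° about Z — lengths, areas and connectivity unchanged). At z = 16.5: the cube does not reach this height (z outside [0, 8.5]); the 28.5×29.5 cube at (9, 4.5) contributes its full rectangle (area 840.75 mm²); the cube at (11.5, -3.5) is present — its section is the full 18.5×14 rectangle (area 259.00 mm²); Merging all regions: the regions partially overlap — summed areas 1099.75 mm² minus the doubly-counted overlap 111.00 mm² gives 988.75 mm² — area = 988.75 mm²; the r=7 cylinder at (15, 15) contributes a regular 24-gon of circumradius 7 (area = (24/2)·7.000²·sin(360°/24) = 152.19 mm²); Taking the first minus the rest: starting from the result so far (988.75 mm²), the r=7 cylinder at (15, 15) partially overlaps it — only the 147.60 mm² overlap (of its 152.19 mm²) is removed, clipping the outline — area = 841.15 mm²; (rotated 30° about Z; rotation is an isometry so areas/perimeters/island counts are preserved). Checking containment: the cross-section at z = 16.5 is a subset of the cross-section at z = 7.75.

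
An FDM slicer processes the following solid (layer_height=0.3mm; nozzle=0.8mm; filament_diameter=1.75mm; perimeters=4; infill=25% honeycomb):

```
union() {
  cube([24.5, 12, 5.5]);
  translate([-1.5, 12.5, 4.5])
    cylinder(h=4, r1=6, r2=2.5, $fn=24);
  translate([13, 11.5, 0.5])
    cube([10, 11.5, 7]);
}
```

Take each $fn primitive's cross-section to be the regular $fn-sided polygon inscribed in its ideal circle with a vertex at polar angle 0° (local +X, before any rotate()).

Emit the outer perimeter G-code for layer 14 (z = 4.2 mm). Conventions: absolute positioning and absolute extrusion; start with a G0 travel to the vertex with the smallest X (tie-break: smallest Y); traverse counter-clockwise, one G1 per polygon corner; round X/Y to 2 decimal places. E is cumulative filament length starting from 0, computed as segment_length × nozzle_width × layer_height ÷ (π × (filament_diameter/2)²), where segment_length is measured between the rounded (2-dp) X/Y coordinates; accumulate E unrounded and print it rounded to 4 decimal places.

G0 X0.00 Y0.00 Z4.20
G1 X24.50 Y0.00 E2.4446
G1 X24.50 Y12.00 E3.6420
G1 X23.00 Y12.00 E3.7917
G1 X23.00 Y23.00 E4.8892
G1 X13.00 Y23.00 E5.8870
G1 X13.00 Y12.00 E6.9846
G1 X0.00 Y12.00 E8.2818
G1 X0.00 Y0.00 E9.4791

At z = 4.2 mm: the 24.5×12 cube contributes its full rectangle; the cone at (-1.5, 12.5) is absent (z outside [4.5, 8.5]); the 10×11.5 cube at (13, 11.5) contributes its full rectangle; Combining (union): the regions partially overlap (shared area 5.00 mm²), so overlapping operands fuse into one piece — 1 connected region. The outline is a single polygon with 8 vertices. Extrusion per mm of travel: 0.8 × 0.3 / (π × 0.875²) = 0.099780. Accumulating E over each segment gives final E = 9.4791.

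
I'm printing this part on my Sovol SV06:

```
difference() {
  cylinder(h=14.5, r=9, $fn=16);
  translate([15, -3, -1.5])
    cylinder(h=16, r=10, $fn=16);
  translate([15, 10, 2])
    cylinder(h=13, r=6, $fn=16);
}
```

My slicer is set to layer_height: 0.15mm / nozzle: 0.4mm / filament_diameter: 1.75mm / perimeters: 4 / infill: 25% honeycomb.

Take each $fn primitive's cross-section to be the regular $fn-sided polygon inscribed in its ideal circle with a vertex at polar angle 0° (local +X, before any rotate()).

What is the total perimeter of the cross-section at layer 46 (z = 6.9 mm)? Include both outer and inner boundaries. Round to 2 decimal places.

55.81 mm

At z = 6.9 mm: the r=9 cylinder gives a regular 16-gon of circumradius 9 (constant along its height) (perimeter = 2·16·9.000·sin(180°/16) = 56.19 mm); the cylinder at (15, -3): section is a regular 16-gon, circumradius r=10 (perimeter = 2·16·10.000·sin(180°/16) = 62.43 mm); the r=6 cylinder at (15, 10) contributes a regular 16-gon of circumradius 6 (perimeter = 2·16·6.000·sin(180°/16) = 37.46 mm); Taking the first minus the rest: starting from the r=9 cylinder, the r=10 cylinder at (15, -3) partially overlaps it — only the 25.55 mm² overlap (of its 306.15 mm²) is removed, clipping the outline; the r=6 cylinder at (15, 10) misses the remaining region (no effect) — boundary = 55.81 mm. Overall, the cross-section is a single solid region. Total boundary length (outer) = 55.81 mm.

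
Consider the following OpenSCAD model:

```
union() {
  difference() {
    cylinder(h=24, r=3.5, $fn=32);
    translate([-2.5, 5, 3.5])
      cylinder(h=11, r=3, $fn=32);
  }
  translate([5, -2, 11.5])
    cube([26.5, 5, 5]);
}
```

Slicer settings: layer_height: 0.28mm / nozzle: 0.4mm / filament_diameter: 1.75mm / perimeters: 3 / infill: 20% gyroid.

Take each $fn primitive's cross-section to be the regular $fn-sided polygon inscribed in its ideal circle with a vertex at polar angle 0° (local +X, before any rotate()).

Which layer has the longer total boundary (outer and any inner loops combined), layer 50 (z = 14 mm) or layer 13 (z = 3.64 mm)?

Layer 50 (z = 14): the r=3.5 cylinder contributes a regular 32-gon of circumradius 3.5 (perimeter = 2·32·3.500·sin(180°/32) = 21.96 mm); the cylinder at (-2.5, 5): section is a regular 32-gon, circumradius r=3 (perimeter = 2·32·3.000·sin(180°/32) = 18.82 mm); Taking the first minus the rest: starting from the r=3.5 cylinder, the r=3 cylinder at (-2.5, 5) partially overlaps it — only the 1.96 mm² overlap (of its 28.09 mm²) is removed, clipping the outline — boundary = 22.02 mm; the 26.5×5 cube at (5, -2) contributes its full rectangle (perimeter 63.00 mm); Taking the union: the 2 present regions are separate (no shared area or edge), so areas and boundary lengths simply add and each stays a separate island — boundary = 85.02 mm. So its perimeter = 85.02 mm. Layer 13 (z = 3.64): the r=3.5 cylinder contributes a regular 32-gon of circumradius 3.5 (perimeter = 2·32·3.500·sin(180°/32) = 21.96 mm); the r=3 cylinder at (-2.5, 5) gives a regular 32-gon of circumradius 3 (constant along its height) (perimeter = 2·32·3.000·sin(180°/32) = 18.82 mm); Subtracting the remaining from the first: starting from the r=3.5 cylinder, the r=3 cylinder at (-2.5, 5) partially overlaps it — only the 1.96 mm² overlap (of its 28.09 mm²) is removed, clipping the outline — boundary = 22.02 mm; the cube at (5, -2) does not reach this height (z outside [11.5, 16.5]); Combining (union): only that combined region is present, so the union is just that shape — boundary = 22.02 mm. So its perimeter = 22.02 mm. Layer 50 is larger (85.02 vs 22.02 mm).

layer 50 (z = 14 mm)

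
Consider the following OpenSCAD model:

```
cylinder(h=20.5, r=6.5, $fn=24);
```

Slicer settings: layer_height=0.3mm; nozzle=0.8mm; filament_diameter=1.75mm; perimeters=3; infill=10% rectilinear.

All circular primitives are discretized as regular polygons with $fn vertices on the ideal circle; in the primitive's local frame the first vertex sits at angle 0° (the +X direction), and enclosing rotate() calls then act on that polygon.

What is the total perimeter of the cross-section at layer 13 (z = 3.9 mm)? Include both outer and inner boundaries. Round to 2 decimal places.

40.72 mm

At z = 3.9 mm: the r=6.5 cylinder gives a regular 24-gon of circumradius 6.5 (constant along its height) (perimeter = 2·24·6.500·sin(180°/24) = 40.72 mm). Overall, the cross-section is a single solid region. Total boundary length (outer) = 40.72 mm.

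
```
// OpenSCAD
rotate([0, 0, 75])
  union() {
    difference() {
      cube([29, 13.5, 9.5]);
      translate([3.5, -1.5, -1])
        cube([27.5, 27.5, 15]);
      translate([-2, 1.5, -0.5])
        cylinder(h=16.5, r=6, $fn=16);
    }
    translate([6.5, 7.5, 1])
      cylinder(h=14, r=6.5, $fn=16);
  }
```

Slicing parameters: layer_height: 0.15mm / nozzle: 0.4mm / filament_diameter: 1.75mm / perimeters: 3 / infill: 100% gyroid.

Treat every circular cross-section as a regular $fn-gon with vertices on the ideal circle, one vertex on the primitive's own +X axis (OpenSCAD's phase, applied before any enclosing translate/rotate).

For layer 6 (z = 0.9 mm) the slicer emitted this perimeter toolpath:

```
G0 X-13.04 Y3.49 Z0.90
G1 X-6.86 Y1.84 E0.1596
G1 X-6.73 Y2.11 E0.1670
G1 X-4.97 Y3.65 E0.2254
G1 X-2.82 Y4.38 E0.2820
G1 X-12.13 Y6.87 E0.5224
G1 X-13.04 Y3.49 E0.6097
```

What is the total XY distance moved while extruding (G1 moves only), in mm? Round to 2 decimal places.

24.44 mm

Sum the Euclidean lengths of each G1 segment: total = 24.44 mm.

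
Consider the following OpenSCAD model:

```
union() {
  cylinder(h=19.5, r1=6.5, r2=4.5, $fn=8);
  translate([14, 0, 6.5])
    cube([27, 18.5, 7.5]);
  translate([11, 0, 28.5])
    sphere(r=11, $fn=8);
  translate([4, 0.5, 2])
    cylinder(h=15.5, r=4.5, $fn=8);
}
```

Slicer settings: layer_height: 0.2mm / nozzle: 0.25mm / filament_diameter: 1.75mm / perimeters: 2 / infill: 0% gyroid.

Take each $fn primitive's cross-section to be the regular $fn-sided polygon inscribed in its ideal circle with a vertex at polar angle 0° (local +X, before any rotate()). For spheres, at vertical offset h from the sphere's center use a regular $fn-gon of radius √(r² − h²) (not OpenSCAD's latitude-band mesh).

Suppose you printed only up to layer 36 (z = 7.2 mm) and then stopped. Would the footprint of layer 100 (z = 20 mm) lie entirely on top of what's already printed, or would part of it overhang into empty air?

Compare the two slices. At z = 7.2: the cone (r1=6.5→r2=4.5) has section circumradius 5.762 here — a regular 8-gon (area = (8/2)·5.762²·sin(360°/8) = 93.89 mm²); the cube at (14, 0) (footprint 27×18.5) is included at this height (area 499.50 mm²); the sphere at (11, 0) does not reach this height (|z−center|=21.300 > r=11); the cylinder at (4, 0.5): section is a regular 8-gon, circumradius r=4.5 (area = (8/2)·4.500²·sin(360°/8) = 57.28 mm²); Taking the union: the regions partially overlap — summed areas 650.67 mm² minus the doubly-counted overlap 35.62 mm² gives 615.04 mm² — area = 615.04 mm². At z = 20: the cone does not reach this height (z outside [0, 19.5]); the cube at (14, 0) is absent (z outside [6.5, 14]); the r=11 sphere at (11, 0) slices to a regular 8-gon of circumradius 6.982 (√(r²−h²) with h=8.5 from center) (area = (8/2)·6.982²·sin(360°/8) = 137.89 mm²); the cylinder at (4, 0.5) is absent (z outside [2, 17.5]); Combining (union): only the r=11 sphere at (11, 0) is present, so the union is just that shape — area = 137.89 mm². Checking containment: at z = 20 the cross-section extends beyond the z = 7.2 cross-section by about 101.24 mm².

part overhangs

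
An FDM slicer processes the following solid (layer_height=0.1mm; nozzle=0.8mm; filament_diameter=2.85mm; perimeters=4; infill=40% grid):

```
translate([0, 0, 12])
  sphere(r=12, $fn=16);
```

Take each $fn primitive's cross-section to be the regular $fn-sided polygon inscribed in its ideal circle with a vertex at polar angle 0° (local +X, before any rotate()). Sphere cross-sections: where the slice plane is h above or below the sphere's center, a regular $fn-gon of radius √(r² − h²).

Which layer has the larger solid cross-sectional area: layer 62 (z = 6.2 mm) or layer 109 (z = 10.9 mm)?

layer 109 (z = 10.9 mm)

Layer 62 (z = 6.2): the r=12 sphere contributes a regular 16-gon of circumradius √(12²−5.8²) = 10.505 (area = (16/2)·10.505²·sin(360°/16) = 337.86 mm²). So its area = 337.86 mm². Layer 109 (z = 10.9): the r=12 sphere slices to a regular 16-gon of circumradius 11.949 (√(r²−h²) with h=1.1 from center) (area = (16/2)·11.949²·sin(360°/16) = 437.15 mm²). So its area = 437.15 mm². Layer 109 is larger (437.15 vs 337.86 mm²).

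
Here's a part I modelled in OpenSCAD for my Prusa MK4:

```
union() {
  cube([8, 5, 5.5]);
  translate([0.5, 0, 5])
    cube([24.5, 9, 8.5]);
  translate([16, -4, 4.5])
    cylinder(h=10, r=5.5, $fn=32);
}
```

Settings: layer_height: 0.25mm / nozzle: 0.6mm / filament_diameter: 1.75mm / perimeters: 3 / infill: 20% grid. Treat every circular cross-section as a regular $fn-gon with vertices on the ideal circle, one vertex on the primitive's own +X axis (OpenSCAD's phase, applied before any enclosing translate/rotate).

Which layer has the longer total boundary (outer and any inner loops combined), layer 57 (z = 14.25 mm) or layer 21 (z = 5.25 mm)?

layer 21 (z = 5.25 mm)

Layer 57 (z = 14.25): the cube is not intersected at this z (z outside [0, 5.5]); the cube at (0.5, 0) is not intersected at this z (z outside [5, 13.5]); the r=5.5 cylinder at (16, -4) gives a regular 32-gon of circumradius 5.5 (constant along its height) (perimeter = 2·32·5.500·sin(180°/32) = 34.50 mm); Combining (union): only the r=5.5 cylinder at (16, -4) is present, so the union is just that shape — boundary = 34.50 mm. So its perimeter = 34.50 mm. Layer 21 (z = 5.25): the cube (footprint 8×5) is included at this height (perimeter 26.00 mm); the 24.5×9 cube at (0.5, 0) contributes its full rectangle (perimeter 67.00 mm); the r=5.5 cylinder at (16, -4) contributes a regular 32-gon of circumradius 5.5 (perimeter = 2·32·5.500·sin(180°/32) = 34.50 mm); Combining (union): the regions partially overlap (shared area 45.13 mm²), so the edge portions inside another operand are dropped and the merged outline is re-measured after clipping — boundary = 86.72 mm. So its perimeter = 86.72 mm. Layer 21 is larger (86.72 vs 34.50 mm).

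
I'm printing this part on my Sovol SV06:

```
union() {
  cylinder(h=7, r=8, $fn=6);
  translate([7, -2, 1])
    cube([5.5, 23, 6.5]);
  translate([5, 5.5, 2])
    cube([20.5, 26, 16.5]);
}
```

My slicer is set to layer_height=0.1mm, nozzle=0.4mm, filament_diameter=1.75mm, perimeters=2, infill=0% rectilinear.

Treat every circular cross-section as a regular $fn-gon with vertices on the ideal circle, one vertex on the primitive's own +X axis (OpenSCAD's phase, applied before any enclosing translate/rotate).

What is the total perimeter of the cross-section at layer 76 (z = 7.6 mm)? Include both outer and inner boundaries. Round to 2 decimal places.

At z = 7.6 mm: the cylinder is not intersected at this z (z outside [0, 7]); the cube at (7, -2) is not intersected at this z (z outside [1, 7.5]); the cube at (5, 5.5) is present — its section is the full 20.5×26 rectangle (perimeter 93.00 mm); Combining (union): only the 20.5×26 cube at (5, 5.5) is present, so the union is just that shape — boundary = 93.00 mm. Overall, the cross-section is a single solid region. Total boundary length (outer) = 93.00 mm.

93.00 mm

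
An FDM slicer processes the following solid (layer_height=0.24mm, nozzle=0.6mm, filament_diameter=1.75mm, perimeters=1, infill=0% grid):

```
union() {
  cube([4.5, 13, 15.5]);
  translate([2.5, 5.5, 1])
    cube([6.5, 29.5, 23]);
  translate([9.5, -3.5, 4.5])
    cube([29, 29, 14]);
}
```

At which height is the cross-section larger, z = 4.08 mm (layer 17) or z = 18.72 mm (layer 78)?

Layer 17 (z = 4.08): the 4.5×13 cube contributes its full rectangle (area 58.50 mm²); the cube at (2.5, 5.5) is present — its section is the full 6.5×29.5 rectangle (area 191.75 mm²); the cube at (9.5, -3.5) is not intersected at this z (z outside [4.5, 18.5]); Merging all regions: the regions partially overlap — summed areas 250.25 mm² minus the doubly-counted overlap 15.00 mm² gives 235.25 mm² — area = 235.25 mm². So its area = 235.25 mm². Layer 78 (z = 18.72): the cube is absent (z outside [0, 15.5]); the cube at (2.5, 5.5) is present — its section is the full 6.5×29.5 rectangle (area 191.75 mm²); the cube at (9.5, -3.5) is not intersected at this z (z outside [4.5, 18.5]); Combining (union): only the 6.5×29.5 cube at (2.5, 5.5) is present, so the union is just that shape — area = 191.75 mm². So its area = 191.75 mm². Layer 17 is larger (235.25 vs 191.75 mm²).

layer 17 (z = 4.08 mm)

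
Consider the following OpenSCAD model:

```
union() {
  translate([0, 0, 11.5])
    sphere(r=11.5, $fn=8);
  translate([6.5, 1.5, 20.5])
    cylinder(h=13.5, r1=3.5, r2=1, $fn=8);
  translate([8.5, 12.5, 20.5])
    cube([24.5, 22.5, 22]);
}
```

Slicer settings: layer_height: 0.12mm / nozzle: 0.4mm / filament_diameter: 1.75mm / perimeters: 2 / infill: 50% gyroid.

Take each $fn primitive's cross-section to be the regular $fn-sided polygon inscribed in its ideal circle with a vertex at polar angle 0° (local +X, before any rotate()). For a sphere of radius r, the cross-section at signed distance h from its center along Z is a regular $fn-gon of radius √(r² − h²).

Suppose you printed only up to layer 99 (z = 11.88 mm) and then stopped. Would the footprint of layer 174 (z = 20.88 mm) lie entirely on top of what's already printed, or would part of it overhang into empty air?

part overhangs

Compare the two slices. At z = 11.88: the r=11.5 sphere contributes a regular 8-gon of circumradius √(11.5²−0.38²) = 11.494 (area = (8/2)·11.494²·sin(360°/8) = 373.65 mm²); the cone at (6.5, 1.5) is absent (z outside [20.5, 34]); the cube at (8.5, 12.5) is absent (z outside [20.5, 42.5]); Combining (union): only the r=11.5 sphere is present, so the union is just that shape — area = 373.65 mm². At z = 20.88: the sphere: section is a regular 8-gon, circumradius = √(r²−h²) = √(11.5²−9.38²) = 6.653 (area = (8/2)·6.653²·sin(360°/8) = 125.20 mm²); the cone at (6.5, 1.5): at t=0.028 of its height the radius interpolates to r₁+(r₂−r₁)t = 3.430, giving a regular 8-gon of that circumradius (area = (8/2)·3.430²·sin(360°/8) = 33.27 mm²); the 24.5×22.5 cube at (8.5, 12.5) contributes its full rectangle (area 551.25 mm²); Combining (union): the regions partially overlap — summed areas 709.72 mm² minus the doubly-counted overlap 12.59 mm² gives 697.14 mm² — area = 697.14 mm². Checking containment: at z = 20.88 the cross-section extends beyond the z = 11.88 cross-section by about 551.25 mm².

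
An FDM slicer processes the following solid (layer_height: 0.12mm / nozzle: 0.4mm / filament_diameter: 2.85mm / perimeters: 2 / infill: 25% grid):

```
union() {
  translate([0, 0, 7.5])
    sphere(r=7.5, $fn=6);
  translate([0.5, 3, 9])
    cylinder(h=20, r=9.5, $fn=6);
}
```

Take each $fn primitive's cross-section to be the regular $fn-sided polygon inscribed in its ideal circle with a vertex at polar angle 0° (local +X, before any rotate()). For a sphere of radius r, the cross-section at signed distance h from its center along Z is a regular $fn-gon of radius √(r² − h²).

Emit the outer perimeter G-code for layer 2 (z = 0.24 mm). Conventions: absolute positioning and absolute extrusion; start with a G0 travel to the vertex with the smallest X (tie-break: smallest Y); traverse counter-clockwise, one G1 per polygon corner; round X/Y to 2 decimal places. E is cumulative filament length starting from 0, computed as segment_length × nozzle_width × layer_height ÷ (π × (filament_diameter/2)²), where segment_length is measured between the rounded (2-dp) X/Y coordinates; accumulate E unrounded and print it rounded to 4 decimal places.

At z = 0.24 mm: the sphere: section is a regular 6-gon, circumradius = √(r²−h²) = √(7.5²−7.26²) = 1.882; the cylinder at (0.5, 3) does not reach this height (z outside [9, 29]); Merging all regions: only the r=7.5 sphere is present, so the union is just that shape — 1 connected region. The outline is a single polygon with 6 vertices. Extrusion per mm of travel: 0.4 × 0.12 / (π × 1.425²) = 0.007524. Accumulating E over each segment gives final E = 0.0849.

G0 X-1.88 Y0.00 Z0.24
G1 X-0.94 Y-1.63 E0.0142
G1 X0.94 Y-1.63 E0.0283
G1 X1.88 Y0.00 E0.0425
G1 X0.94 Y1.63 E0.0566
G1 X-0.94 Y1.63 E0.0708
G1 X-1.88 Y0.00 E0.0849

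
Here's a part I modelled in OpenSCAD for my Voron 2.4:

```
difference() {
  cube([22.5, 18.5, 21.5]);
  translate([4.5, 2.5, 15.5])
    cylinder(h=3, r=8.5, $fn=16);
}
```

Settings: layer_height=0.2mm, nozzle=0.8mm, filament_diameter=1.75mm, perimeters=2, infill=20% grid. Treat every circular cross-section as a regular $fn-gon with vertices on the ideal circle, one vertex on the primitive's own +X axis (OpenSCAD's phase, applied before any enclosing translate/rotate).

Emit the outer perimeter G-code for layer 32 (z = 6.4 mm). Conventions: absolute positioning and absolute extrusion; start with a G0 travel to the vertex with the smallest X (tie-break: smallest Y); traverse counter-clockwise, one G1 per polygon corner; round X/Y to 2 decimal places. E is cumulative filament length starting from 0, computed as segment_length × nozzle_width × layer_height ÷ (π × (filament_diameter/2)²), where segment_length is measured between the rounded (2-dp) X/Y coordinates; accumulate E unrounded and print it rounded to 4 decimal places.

At z = 6.4 mm: the cube (footprint 22.5×18.5) is included at this height; the cylinder at (4.5, 2.5) does not reach this height (z outside [15.5, 18.5]); Subtracting the remaining from the first: none of the subtracted shapes is present at this height, so the 22.5×18.5 cube is unchanged — 1 connected region. The outline is a single polygon with 4 vertices. Extrusion per mm of travel: 0.8 × 0.2 / (π × 0.875²) = 0.066520. Accumulating E over each segment gives final E = 5.4547.

G0 X0.00 Y0.00 Z6.40
G1 X22.50 Y0.00 E1.4967
G1 X22.50 Y18.50 E2.7273
G1 X0.00 Y18.50 E4.2240
G1 X0.00 Y0.00 E5.4547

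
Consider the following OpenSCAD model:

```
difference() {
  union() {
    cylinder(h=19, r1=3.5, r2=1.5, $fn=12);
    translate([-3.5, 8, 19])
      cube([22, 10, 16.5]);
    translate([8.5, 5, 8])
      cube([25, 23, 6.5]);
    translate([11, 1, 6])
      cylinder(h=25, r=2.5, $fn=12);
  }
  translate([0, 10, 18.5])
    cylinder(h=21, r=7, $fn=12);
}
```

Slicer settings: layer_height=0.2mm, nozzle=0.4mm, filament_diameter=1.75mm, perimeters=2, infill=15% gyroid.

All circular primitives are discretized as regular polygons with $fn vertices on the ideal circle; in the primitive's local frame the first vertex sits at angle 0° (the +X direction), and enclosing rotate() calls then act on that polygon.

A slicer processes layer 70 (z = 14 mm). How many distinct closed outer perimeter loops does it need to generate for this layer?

At z = 14 mm: the cone contributes a regular 12-gon of circumradius 2.026 (interpolated between r1=3.5 and r2=1.5 at t=0.737); the cube at (-3.5, 8) is absent (z outside [19, 35.5]); the cube at (8.5, 5) is present — its section is the full 25×23 rectangle; the r=2.5 cylinder at (11, 1) contributes a regular 12-gon of circumradius 2.5; Combining (union): the 3 present regions are separate (no shared area or edge), so areas and boundary lengths simply add and each stays a separate island — 3 connected regions; the cylinder at (0, 10) is not intersected at this z (z outside [18.5, 39.5]); Taking the first minus the rest: none of the subtracted shapes is present at this height, so the result so far is unchanged — 3 connected regions. The result has 3 disconnected regions.

3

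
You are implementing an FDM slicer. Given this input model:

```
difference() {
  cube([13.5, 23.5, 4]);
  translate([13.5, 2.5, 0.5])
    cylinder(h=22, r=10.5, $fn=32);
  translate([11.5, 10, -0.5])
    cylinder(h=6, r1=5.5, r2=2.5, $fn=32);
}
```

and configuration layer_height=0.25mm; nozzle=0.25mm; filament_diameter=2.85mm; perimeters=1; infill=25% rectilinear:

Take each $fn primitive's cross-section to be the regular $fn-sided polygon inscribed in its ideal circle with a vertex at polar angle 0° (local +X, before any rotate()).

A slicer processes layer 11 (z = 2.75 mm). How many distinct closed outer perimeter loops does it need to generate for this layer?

At z = 2.75 mm: the cube (footprint 13.5×23.5) is included at this height; the r=10.5 cylinder at (13.5, 2.5) contributes a regular 32-gon of circumradius 10.5; the cone at (11.5, 10) (r1=5.5→r2=2.5) has section circumradius 3.875 here — a regular 32-gon; After the difference (first − rest): starting from the 13.5×23.5 cube, the r=10.5 cylinder at (13.5, 2.5) partially overlaps it — only the 111.96 mm² overlap (of its 344.14 mm²) is removed, clipping the outline; the cone at (11.5, 10) partially overlaps it — only the 5.16 mm² overlap (of its 46.87 mm²) is removed, clipping the outline — 1 connected region. The result has 1 disconnected region.

1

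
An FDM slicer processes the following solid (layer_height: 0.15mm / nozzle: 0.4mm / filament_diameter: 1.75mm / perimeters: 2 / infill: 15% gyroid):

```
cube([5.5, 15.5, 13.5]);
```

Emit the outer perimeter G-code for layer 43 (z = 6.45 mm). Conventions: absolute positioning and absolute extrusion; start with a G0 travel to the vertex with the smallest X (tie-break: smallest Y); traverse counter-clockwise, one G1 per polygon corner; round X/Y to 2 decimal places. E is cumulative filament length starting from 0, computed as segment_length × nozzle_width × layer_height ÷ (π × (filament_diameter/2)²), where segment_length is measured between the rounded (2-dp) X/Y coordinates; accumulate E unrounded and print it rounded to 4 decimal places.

At z = 6.45 mm: the cube is present — its section is the full 5.5×15.5 rectangle. The outline is a single polygon with 4 vertices. Extrusion per mm of travel: 0.4 × 0.15 / (π × 0.875²) = 0.024945. Accumulating E over each segment gives final E = 1.0477.

G0 X0.00 Y0.00 Z6.45
G1 X5.50 Y0.00 E0.1372
G1 X5.50 Y15.50 E0.5238
G1 X0.00 Y15.50 E0.6610
G1 X0.00 Y0.00 E1.0477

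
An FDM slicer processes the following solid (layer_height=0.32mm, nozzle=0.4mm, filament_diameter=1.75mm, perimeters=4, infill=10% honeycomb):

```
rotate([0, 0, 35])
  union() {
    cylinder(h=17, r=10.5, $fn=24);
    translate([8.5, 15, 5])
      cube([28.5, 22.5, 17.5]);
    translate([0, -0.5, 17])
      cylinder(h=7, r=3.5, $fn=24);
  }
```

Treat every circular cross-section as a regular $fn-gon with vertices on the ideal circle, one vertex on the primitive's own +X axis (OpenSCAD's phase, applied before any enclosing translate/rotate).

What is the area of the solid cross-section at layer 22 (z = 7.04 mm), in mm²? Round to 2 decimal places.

At z = 7.04 mm: the r=10.5 cylinder gives a regular 24-gon of circumradius 10.5 (constant along its height) (area = (24/2)·10.500²·sin(360°/24) = 342.42 mm²); the cube at (8.5, 15) is present — its section is the full 28.5×22.5 rectangle (area 641.25 mm²); the cylinder at (0, -0.5) is not intersected at this z (z outside [17, 24]); Taking the union: the 2 present regions are separate (no shared area or edge), so areas and boundary lengths simply add and each stays a separate island — area = 983.67 mm²; (whole slice rotated 35° about Z — lengths, areas and connectivity unchanged). Overall, the cross-section has 2 separate islands. Net area = 983.67 mm².

983.67 mm²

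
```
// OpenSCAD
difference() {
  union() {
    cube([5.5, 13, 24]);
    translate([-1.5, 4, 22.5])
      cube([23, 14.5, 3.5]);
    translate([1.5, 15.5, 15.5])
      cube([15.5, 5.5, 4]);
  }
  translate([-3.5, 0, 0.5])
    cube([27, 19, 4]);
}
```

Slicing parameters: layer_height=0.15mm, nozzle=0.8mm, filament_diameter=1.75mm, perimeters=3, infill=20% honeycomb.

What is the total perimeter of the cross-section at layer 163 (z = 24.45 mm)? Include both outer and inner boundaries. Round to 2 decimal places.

75.00 mm

At z = 24.45 mm: the cube does not reach this height (z outside [0, 24]); the 23×14.5 cube at (-1.5, 4) contributes its full rectangle (perimeter 75.00 mm); the cube at (1.5, 15.5) is absent (z outside [15.5, 19.5]); Taking the union: only the 23×14.5 cube at (-1.5, 4) is present, so the union is just that shape — boundary = 75.00 mm; the cube at (-3.5, 0) is absent (z outside [0.5, 4.5]); Subtracting the remaining from the first: none of the subtracted shapes is present at this height, so that combined region is unchanged — boundary = 75.00 mm. Overall, the cross-section is a single solid region. Total boundary length (outer) = 75.00 mm.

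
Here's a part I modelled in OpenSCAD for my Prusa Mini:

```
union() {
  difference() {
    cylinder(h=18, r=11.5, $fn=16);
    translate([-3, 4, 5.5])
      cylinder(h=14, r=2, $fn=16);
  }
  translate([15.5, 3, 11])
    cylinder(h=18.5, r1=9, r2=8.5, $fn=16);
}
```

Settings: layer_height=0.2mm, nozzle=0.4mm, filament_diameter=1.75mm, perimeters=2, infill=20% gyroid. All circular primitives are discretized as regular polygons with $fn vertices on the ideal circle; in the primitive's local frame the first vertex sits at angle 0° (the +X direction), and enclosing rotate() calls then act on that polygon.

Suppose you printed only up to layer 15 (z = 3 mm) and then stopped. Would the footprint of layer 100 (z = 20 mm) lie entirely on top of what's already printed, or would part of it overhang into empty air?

Compare the two slices. At z = 3: the r=11.5 cylinder contributes a regular 16-gon of circumradius 11.5 (area = (16/2)·11.500²·sin(360°/16) = 404.88 mm²); the cylinder at (-3, 4) is not intersected at this z (z outside [5.5, 19.5]); After the difference (first − rest): none of the subtracted shapes is present at this height, so the r=11.5 cylinder is unchanged — area = 404.88 mm²; the cone at (15.5, 3) is absent (z outside [11, 29.5]); Merging all regions: only the result so far is present, so the union is just that shape — area = 404.88 mm². At z = 20: the cylinder does not reach this height (z outside [0, 18]); the cylinder at (-3, 4) is absent (z outside [5.5, 19.5]); Taking the first minus the rest: the first operand is absent here, so nothing remains; the cone at (15.5, 3) contributes a regular 16-gon of circumradius 8.757 (interpolated between r1=9 and r2=8.5 at t=0.486) (area = (16/2)·8.757²·sin(360°/16) = 234.76 mm²); Combining (union): only the cone at (15.5, 3) is present, so the union is just that shape — area = 234.76 mm². Checking containment: at z = 20 the cross-section extends beyond the z = 3 cross-section by about 200.02 mm².

part overhangs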